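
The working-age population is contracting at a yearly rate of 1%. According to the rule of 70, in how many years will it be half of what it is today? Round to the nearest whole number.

around 70 years

Falling at 1%, it halves about every 70/1 = 70.00 years.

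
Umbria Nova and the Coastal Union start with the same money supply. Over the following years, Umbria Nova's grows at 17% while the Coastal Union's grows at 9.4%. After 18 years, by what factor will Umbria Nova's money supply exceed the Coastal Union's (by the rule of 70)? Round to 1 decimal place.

Rate gap = 17% − 9.4% = 7.6 points.
The ratio doubles every 70/7.6 ≈ 9.21 years.
18/9.21 ≈ 1.95 doublings → ratio ≈ 2^1.95 ≈ 3.9.

around 3.9 times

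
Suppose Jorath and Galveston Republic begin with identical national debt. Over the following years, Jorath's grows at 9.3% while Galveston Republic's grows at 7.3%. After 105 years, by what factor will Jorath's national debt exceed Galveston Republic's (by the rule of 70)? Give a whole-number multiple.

Rate gap = 9.3% − 7.3% = 2 points.
The ratio doubles every 70/2 ≈ 35.00 years.
105/35.00 ≈ 3.00 doublings → ratio ≈ 2^3.00 ≈ 8.

≈ 8 times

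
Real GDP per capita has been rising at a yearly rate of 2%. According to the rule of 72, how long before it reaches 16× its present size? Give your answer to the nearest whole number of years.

≈ 144 years

One doubling takes 72/2 = 36.00 years.
16× is 4 doublings, so 4 × 36.00 ≈ 144 years.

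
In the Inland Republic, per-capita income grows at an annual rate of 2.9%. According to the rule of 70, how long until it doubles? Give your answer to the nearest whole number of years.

At 2.9%, doubling takes about 70/2.9 = 24.14 years.

roughly 24 years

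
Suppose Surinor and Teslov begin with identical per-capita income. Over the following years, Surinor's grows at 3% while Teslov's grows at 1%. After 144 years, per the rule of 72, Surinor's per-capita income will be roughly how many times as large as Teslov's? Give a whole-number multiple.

Only the 2-point difference matters.
72/2 ≈ 36.00 years per doubling of the ratio; 144 years gives 4.00 doublings, so ≈ 16×.

about 16 times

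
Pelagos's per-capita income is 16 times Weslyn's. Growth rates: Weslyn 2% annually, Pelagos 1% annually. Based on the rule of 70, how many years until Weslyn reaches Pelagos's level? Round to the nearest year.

around 280 years

What matters is the difference: 1 pp.
Rule of 70 on the gap: the ratio halves every 70/1 ≈ 70.00 years.
A 16 times gap closes after 4 halvings: 4 × 70.00 ≈ 280 years.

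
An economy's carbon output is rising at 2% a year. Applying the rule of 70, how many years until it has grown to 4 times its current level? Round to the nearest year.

One doubling takes 70/2 = 35.00 years.
Getting to 4× needs 2 doublings: 2 × 35.00 ≈ 70 years.

about 70 years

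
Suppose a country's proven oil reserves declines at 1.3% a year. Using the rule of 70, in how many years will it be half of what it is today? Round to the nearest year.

Falling at 1.3%, it halves about every 70/1.3 = 53.85 years.

around 54 years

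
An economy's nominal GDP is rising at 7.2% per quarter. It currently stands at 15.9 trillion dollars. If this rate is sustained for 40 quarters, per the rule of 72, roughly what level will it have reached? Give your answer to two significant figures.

It doubles every 72/7.2 ≈ 10.00 quarters, so 40 quarters is 4.00 doublings.
2^4.00 ≈ 16.00; 15.9 × 16.00 ≈ 250 trillion dollars.

250 trillion dollars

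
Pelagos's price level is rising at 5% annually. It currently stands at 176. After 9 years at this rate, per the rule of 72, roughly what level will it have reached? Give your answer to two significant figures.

Doubling time ≈ 72/5 = 14.40 years.
9 years is 9/14.40 ≈ 0.63 doublings, a factor of 2^0.63 ≈ 1.55.
176 × 1.55 ≈ 270.

around 270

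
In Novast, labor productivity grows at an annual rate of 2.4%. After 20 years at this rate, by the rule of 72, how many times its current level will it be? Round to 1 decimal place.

≈ 1.6 times

Doubling time ≈ 72/2.4 = 30.00 years.
20 years / 30.00 ≈ 0.67 doublings → factor 2^0.67 ≈ 1.6.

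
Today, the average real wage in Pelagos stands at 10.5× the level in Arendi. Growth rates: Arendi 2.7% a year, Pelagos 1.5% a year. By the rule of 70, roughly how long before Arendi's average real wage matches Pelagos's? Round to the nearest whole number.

≈ 198 years

The growth-rate gap is 2.7% − 1.5% = 1.2 percentage points.
So the ratio between them halves every 70/1.2 ≈ 58.33 years.
A 10.5× gap takes log₂(10.5) ≈ 3.39 halvings to close: 3.39 × 58.33 ≈ 198 years.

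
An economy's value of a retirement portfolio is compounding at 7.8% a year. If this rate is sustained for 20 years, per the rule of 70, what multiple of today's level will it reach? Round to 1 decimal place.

≈ 4.7 times

Doubles every ≈ 8.97 years (70/7.8).
20 years is 2.23 doublings; 2^2.23 ≈ 4.7×.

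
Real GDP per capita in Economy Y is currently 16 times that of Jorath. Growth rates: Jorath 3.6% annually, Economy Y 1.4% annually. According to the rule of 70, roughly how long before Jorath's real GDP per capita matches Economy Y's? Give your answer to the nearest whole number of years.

about 127 years

Jorath gains on Economy Y at 3.6% − 1.4% = 2.2 points a year.
At that relative rate the gap halves every 70/2.2 ≈ 31.82 years.
A 16 times gap closes after 4 halvings: 4 × 31.82 ≈ 127 years.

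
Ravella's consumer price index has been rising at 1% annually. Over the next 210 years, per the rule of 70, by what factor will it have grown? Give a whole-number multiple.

about 8 times

At 1% one doubling takes ≈ 70.00 years; 210 years is 3 of them, so ×8.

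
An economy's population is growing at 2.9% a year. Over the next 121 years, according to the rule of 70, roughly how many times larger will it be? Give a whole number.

roughly 32 times

70/2.9 ≈ 24.14 years per doubling.
121 years fits 5 doublings: 2^5 = 32.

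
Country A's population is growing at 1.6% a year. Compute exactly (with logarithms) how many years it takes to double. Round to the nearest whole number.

t = ln(2) / ln(1 + 0.016) = 0.6931 / 0.015873 ≈ 43.67.
≈ 44 years.

44 years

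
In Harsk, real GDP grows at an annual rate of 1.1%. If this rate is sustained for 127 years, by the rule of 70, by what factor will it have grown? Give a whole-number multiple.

approximately 4 times

70/1.1 ≈ 63.64 years per doubling.
127 years fits 2 doublings: 2^2 = 4.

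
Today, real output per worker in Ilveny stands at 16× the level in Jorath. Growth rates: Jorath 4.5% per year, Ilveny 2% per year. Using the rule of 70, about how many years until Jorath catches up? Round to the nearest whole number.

Jorath gains on Ilveny at 4.5% − 2% = 2.5 points a year.
At that relative rate the gap halves every 70/2.5 ≈ 28.00 years.
A 16× gap closes after 4 halvings: 4 × 28.00 ≈ 112 years.

about 112 years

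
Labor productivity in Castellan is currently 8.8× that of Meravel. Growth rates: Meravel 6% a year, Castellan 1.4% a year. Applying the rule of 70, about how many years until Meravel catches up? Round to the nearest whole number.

48 years

Meravel gains on Castellan at 6% − 1.4% = 4.6 points a year.
At that relative rate the gap halves every 70/4.6 ≈ 15.22 years.
An 8.8× gap takes log₂(8.8) ≈ 3.14 halvings to close: 3.14 × 15.22 ≈ 48 years.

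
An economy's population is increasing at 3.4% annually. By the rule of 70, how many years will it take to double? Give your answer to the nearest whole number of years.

Doubling time ≈ 70 / 3.4 = 20.59 years.

≈ 21 years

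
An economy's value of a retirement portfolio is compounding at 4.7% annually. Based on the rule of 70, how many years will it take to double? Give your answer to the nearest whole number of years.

Doubling time ≈ 70 / 4.7 = 14.89 years.

roughly 15 years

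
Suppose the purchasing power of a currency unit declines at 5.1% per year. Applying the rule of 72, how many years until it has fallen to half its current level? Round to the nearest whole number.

Falling at 5.1%, it halves about every 72/5.1 = 14.12 years.

14 years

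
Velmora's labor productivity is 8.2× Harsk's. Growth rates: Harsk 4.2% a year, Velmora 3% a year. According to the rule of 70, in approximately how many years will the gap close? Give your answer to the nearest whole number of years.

What matters is the difference: 1.2 pp.
Rule of 70 on the gap: the ratio halves every 70/1.2 ≈ 58.33 years.
An 8.2× gap takes log₂(8.2) ≈ 3.04 halvings to close: 3.04 × 58.33 ≈ 177 years.

≈ 177 years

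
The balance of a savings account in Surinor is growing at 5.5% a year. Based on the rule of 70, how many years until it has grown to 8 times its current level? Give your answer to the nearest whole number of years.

Doubling time ≈ 70/5.5 = 12.73 years.
8 = 2^3, so 3 doublings → 38 years.

approximately 38 years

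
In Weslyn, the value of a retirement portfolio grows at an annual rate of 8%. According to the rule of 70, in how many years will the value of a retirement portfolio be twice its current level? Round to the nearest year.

70/8 ≈ 8.75, so it doubles roughly every 9 years.

9 years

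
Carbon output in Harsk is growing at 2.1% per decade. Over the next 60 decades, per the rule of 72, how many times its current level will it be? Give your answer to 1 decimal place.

3.4 times

Doubling time ≈ 72/2.1 = 34.29 decades.
60 decades / 34.29 ≈ 1.75 doublings → factor 2^1.75 ≈ 3.4.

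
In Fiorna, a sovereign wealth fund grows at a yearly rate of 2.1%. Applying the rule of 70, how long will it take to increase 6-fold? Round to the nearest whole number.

about 86 years

At 2.1% it doubles every 70/2.1 ≈ 33.33 years.
Reaching 6× takes log₂(6) ≈ 2.58 doublings.
2.58 × 33.33 ≈ 86 years.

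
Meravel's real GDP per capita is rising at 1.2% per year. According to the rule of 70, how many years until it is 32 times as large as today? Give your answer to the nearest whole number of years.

At 1.2% it doubles every 70/1.2 ≈ 58.33 years.
Getting to 32× needs 5 doublings: 5 × 58.33 ≈ 292 years.

≈ 292 years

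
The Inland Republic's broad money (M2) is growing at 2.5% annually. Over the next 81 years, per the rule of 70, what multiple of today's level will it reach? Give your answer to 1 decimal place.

about 7.4 times

Doubling time ≈ 70/2.5 = 28.00 years.
81 years / 28.00 ≈ 2.89 doublings → factor 2^2.89 ≈ 7.4.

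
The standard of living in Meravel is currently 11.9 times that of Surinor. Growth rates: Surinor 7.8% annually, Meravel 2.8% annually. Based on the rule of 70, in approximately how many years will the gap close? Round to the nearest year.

≈ 50 years

The growth-rate gap is 7.8% − 2.8% = 5 percentage points.
So the ratio between them halves every 70/5 ≈ 14.00 years.
An 11.9 times gap takes log₂(11.9) ≈ 3.57 halvings to close: 3.57 × 14.00 ≈ 50 years.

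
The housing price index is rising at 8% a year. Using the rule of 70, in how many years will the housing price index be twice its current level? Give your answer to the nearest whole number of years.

approximately 9 years

Doubling time ≈ 70 / 8 = 8.75 years.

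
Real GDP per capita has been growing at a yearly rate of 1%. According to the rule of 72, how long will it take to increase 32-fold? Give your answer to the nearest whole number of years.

roughly 360 years

Doubling time ≈ 72/1 = 72.00 years.
32× is 5 doublings, so 5 × 72.00 ≈ 360 years.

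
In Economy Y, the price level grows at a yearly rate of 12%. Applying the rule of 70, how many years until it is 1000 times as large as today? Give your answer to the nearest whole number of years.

≈ 58 years

Doubling time ≈ 70/12 = 5.83 years.
Reaching 1000× takes log₂(1000) ≈ 9.97 doublings.
9.97 × 5.83 ≈ 58 years.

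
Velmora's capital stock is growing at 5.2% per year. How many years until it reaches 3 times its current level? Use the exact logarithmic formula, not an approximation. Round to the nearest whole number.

t = ln(3) / ln(1 + 0.052) = 1.0986 / 0.050693 ≈ 21.67.
≈ 22 years.

22 years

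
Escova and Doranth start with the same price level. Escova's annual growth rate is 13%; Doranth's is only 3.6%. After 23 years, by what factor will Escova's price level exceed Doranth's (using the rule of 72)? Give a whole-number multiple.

Escova pulls ahead at 9.4 pp per year, so the ratio doubles every 72/9.4 ≈ 7.66 years.
In 23 years that's 3.00 doublings: 2^3.00 ≈ 8.

roughly 8 times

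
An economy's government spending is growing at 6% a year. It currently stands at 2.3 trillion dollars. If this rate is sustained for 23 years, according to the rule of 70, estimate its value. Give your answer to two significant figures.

about 9.0 trillion dollars

Doubling time ≈ 70/6 = 11.67 years.
23 years is 23/11.67 ≈ 1.97 doublings, a factor of 2^1.97 ≈ 3.92.
2.3 × 3.92 ≈ 9.0 trillion dollars.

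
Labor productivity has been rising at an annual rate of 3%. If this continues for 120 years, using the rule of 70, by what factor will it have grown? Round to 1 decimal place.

Doubling time ≈ 70/3 = 23.33 years.
120 years / 23.33 ≈ 5.14 doublings → factor 2^5.14 ≈ 35.3.

around 35.3 times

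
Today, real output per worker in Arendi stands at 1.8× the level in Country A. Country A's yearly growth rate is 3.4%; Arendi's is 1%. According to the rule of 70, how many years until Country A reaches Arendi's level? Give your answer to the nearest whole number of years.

roughly 25 years

Country A gains on Arendi at 3.4% − 1% = 2.4 points a year.
At that relative rate the gap halves every 70/2.4 ≈ 29.17 years.
A 1.8× gap takes log₂(1.8) ≈ 0.85 halvings to close: 0.85 × 29.17 ≈ 25 years.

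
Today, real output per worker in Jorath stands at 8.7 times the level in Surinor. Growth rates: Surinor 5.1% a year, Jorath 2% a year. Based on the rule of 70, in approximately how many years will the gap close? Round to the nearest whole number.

about 70 years

Surinor gains on Jorath at 5.1% − 2% = 3.1 points a year.
At that relative rate the gap halves every 70/3.1 ≈ 22.58 years.
An 8.7 times gap takes log₂(8.7) ≈ 3.12 halvings to close: 3.12 × 22.58 ≈ 70 years.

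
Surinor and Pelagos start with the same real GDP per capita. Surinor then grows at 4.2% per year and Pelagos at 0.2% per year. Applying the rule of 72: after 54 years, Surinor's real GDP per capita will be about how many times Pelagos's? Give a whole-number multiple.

≈ 8 times

Surinor pulls ahead at 4 pp per year, so the ratio doubles every 72/4 ≈ 18.00 years.
In 54 years that's 3.00 doublings: 2^3.00 ≈ 8.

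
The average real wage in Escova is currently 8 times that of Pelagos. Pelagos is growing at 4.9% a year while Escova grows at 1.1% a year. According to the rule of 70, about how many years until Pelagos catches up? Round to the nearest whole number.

≈ 55 years

The growth-rate gap is 4.9% − 1.1% = 3.8 percentage points.
So the ratio between them halves every 70/3.8 ≈ 18.42 years.
An 8 times gap closes after 3 halvings: 3 × 18.42 ≈ 55 years.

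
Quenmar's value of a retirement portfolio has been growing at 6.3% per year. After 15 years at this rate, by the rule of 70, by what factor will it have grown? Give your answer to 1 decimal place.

Doubles every ≈ 11.11 years (70/6.3).
15 years is 1.35 doublings; 2^1.35 ≈ 2.5×.

2.5 times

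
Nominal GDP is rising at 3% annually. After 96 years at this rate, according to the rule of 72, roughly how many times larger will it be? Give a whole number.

Doubling time ≈ 72/3 = 24.00 years.
96/24.00 ≈ 4 doublings, so about 2^4 = 16×.

≈ 16 times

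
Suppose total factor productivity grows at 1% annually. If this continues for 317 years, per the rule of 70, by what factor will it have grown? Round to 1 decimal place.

Doubling time ≈ 70/1 = 70.00 years.
317 years / 70.00 ≈ 4.53 doublings → factor 2^4.53 ≈ 23.1.

around 23.1 times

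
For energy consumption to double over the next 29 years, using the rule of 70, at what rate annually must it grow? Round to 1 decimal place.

roughly 2.4%

70 / 29 ≈ 2.41, so about 2.4% annually.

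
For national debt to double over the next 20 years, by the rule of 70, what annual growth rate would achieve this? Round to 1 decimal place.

70 / 20 ≈ 3.50, so about 3.5% annually.

3.5%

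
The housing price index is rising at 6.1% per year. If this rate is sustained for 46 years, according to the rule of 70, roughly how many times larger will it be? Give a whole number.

Doubling time ≈ 70/6.1 = 11.48 years.
46/11.48 ≈ 4 doublings, so about 2^4 = 16×.

≈ 16 times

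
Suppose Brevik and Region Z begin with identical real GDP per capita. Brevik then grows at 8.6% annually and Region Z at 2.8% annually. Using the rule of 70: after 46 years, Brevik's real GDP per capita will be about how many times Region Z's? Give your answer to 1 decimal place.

≈ 14.0 times

Rate gap = 8.6% − 2.8% = 5.8 points.
The ratio doubles every 70/5.8 ≈ 12.07 years.
46/12.07 ≈ 3.81 doublings → ratio ≈ 2^3.81 ≈ 14.0.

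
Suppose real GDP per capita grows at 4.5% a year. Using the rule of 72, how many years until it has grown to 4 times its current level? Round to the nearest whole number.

One doubling takes 72/4.5 = 16.00 years.
4 = 2^2, so 2 doublings → 32 years.

around 32 years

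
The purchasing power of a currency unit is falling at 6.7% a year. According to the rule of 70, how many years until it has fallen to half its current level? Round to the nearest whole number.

10 years

The rule works in reverse for decay: 70/6.7 ≈ 10.45 years to halve.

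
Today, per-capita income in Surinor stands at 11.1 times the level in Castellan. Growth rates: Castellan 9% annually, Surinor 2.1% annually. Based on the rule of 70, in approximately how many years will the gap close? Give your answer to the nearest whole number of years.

roughly 35 years

The growth-rate gap is 9% − 2.1% = 6.9 percentage points.
So the ratio between them halves every 70/6.9 ≈ 10.14 years.
An 11.1 times gap takes log₂(11.1) ≈ 3.47 halvings to close: 3.47 × 10.14 ≈ 35 years.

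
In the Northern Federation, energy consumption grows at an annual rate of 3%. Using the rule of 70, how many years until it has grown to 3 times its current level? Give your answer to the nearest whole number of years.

around 37 years

At 3% it doubles every 70/3 ≈ 23.33 years.
3× is log₂ 3 ≈ 1.58 doublings, so ≈ 1.58 × 23.33 = 37 years.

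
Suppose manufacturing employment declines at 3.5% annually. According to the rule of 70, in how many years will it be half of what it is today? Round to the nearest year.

around 20 years

The rule works in reverse for decay: 70/3.5 ≈ 20.00 years to halve.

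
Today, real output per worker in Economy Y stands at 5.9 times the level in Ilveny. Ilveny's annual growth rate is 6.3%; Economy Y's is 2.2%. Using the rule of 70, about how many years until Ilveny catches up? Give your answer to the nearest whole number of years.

roughly 44 years

Ilveny gains on Economy Y at 6.3% − 2.2% = 4.1 points a year.
At that relative rate the gap halves every 70/4.1 ≈ 17.07 years.
A 5.9 times gap takes log₂(5.9) ≈ 2.56 halvings to close: 2.56 × 17.07 ≈ 44 years.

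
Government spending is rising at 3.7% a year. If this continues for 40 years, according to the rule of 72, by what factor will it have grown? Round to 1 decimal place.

Doubling time ≈ 72/3.7 = 19.46 years.
40 years / 19.46 ≈ 2.06 doublings → factor 2^2.06 ≈ 4.2.

approximately 4.2 times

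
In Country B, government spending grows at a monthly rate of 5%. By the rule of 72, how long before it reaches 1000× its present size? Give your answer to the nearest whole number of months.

roughly 144 months

One doubling takes 72/5 = 14.40 months.
Reaching 1000× takes log₂(1000) ≈ 9.97 doublings.
9.97 × 14.40 ≈ 144 months.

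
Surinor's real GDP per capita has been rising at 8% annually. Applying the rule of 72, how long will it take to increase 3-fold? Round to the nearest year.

about 14 years

One doubling takes 72/8 = 9.00 years.
Reaching 3× takes log₂(3) ≈ 1.58 doublings.
1.58 × 9.00 ≈ 14 years.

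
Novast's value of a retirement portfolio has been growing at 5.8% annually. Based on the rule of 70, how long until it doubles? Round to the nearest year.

70/5.8 ≈ 12.07, so it doubles roughly every 12 years.

≈ 12 years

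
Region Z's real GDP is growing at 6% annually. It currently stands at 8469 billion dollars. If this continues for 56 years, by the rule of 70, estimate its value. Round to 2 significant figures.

240000 billion dollars

Doubling time ≈ 70/6 = 11.67 years.
56 years is 56/11.67 ≈ 4.80 doublings, a factor of 2^4.80 ≈ 27.86.
8469 × 27.86 ≈ 240000 billion dollars.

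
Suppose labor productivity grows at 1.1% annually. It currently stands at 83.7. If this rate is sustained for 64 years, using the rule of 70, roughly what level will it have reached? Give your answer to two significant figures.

It doubles every 70/1.1 ≈ 63.64 years, so 64 years is 1.01 doublings.
2^1.01 ≈ 2.01; 83.7 × 2.01 ≈ 170.

roughly 170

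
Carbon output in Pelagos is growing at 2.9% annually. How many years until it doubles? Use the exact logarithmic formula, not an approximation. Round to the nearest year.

24 years

t = ln(2) / ln(1 + 0.029) = 0.6931 / 0.028587 ≈ 24.25.
≈ 24 years.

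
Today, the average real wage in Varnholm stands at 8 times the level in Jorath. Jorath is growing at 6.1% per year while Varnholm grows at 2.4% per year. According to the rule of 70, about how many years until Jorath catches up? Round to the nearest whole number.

approximately 57 years

Jorath gains on Varnholm at 6.1% − 2.4% = 3.7 points a year.
At that relative rate the gap halves every 70/3.7 ≈ 18.92 years.
An 8 times gap closes after 3 halvings: 3 × 18.92 ≈ 57 years.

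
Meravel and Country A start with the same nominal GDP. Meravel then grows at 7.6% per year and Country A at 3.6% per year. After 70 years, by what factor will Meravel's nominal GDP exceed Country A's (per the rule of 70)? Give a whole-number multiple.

approximately 16 times

Rate gap = 7.6% − 3.6% = 4 points.
The ratio doubles every 70/4 ≈ 17.50 years.
70/17.50 ≈ 4.00 doublings → ratio ≈ 2^4.00 ≈ 16.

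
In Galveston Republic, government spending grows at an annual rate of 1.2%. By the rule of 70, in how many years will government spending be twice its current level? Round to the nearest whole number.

around 58 years

Doubling time ≈ 70 / 1.2 = 58.33 years.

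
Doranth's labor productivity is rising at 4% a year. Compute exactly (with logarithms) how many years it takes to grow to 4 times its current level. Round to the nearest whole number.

t = ln(4) / ln(1 + 0.04) = 1.3863 / 0.039221 ≈ 35.35.
≈ 35 years.

35 years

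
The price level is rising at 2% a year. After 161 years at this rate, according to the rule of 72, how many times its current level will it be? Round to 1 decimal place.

Doubles every ≈ 36.00 years (72/2).
161 years is 4.47 doublings; 2^4.47 ≈ 22.2×.

roughly 22.2 times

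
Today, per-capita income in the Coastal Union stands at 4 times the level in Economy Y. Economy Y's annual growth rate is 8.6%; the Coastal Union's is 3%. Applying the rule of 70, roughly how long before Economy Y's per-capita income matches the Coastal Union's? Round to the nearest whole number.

≈ 25 years

What matters is the difference: 5.6 pp.
Rule of 70 on the gap: the ratio halves every 70/5.6 ≈ 12.50 years.
A 4 times gap closes after 2 halvings: 2 × 12.50 ≈ 25 years.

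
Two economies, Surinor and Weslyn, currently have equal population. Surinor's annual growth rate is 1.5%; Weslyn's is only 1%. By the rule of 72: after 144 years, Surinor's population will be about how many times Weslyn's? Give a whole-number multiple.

Only the 0.5-point difference matters.
72/0.5 ≈ 144.00 years per doubling of the ratio; 144 years gives 1.00 doublings, so ≈ 2×.

≈ 2 times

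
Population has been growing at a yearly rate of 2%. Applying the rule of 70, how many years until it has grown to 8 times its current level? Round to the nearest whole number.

One doubling takes 70/2 = 35.00 years.
8 = 2^3, so 3 doublings → 105 years.

≈ 105 years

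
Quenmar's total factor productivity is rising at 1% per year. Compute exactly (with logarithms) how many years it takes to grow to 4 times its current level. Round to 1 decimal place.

139.3 years

t = ln(4) / ln(1 + 0.01) = 1.3863 / 0.009950 ≈ 139.33.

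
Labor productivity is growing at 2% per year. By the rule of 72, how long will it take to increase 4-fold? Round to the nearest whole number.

One doubling takes 72/2 = 36.00 years.
Getting to 4× needs 2 doublings: 2 × 36.00 ≈ 72 years.

approximately 72 years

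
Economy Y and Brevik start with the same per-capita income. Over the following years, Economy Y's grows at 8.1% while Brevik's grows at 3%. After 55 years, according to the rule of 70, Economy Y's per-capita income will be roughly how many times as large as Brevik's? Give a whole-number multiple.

roughly 16 times

Only the 5.1-point difference matters.
70/5.1 ≈ 13.73 years per doubling of the ratio; 55 years gives 4.01 doublings, so ≈ 16×.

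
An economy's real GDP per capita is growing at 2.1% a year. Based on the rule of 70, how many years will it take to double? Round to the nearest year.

At 2.1%, doubling takes about 70/2.1 = 33.33 years.

about 33 years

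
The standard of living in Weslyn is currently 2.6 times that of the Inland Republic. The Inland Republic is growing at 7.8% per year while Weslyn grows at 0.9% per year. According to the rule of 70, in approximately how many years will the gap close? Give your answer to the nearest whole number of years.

≈ 14 years

the Inland Republic gains on Weslyn at 7.8% − 0.9% = 6.9 points a year.
At that relative rate the gap halves every 70/6.9 ≈ 10.14 years.
A 2.6 times gap takes log₂(2.6) ≈ 1.38 halvings to close: 1.38 × 10.14 ≈ 14 years.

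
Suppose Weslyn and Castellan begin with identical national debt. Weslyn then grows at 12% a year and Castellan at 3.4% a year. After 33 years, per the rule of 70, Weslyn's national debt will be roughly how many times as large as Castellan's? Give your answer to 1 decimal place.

Rate gap = 12% − 3.4% = 8.6 points.
The ratio doubles every 70/8.6 ≈ 8.14 years.
33/8.14 ≈ 4.05 doublings → ratio ≈ 2^4.05 ≈ 16.6.

16.6 times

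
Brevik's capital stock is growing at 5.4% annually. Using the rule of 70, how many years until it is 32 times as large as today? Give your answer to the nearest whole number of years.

≈ 65 years

One doubling takes 70/5.4 = 12.96 years.
Getting to 32× needs 5 doublings: 5 × 12.96 ≈ 65 years.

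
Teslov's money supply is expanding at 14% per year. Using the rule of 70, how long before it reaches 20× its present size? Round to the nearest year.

roughly 22 years

One doubling takes 70/14 = 5.00 years.
Reaching 20× takes log₂(20) ≈ 4.32 doublings.
4.32 × 5.00 ≈ 22 years.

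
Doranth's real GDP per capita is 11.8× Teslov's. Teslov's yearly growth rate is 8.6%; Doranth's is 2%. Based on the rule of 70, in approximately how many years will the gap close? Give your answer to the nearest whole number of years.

≈ 38 years

Teslov gains on Doranth at 8.6% − 2% = 6.6 points a year.
At that relative rate the gap halves every 70/6.6 ≈ 10.61 years.
An 11.8× gap takes log₂(11.8) ≈ 3.56 halvings to close: 3.56 × 10.61 ≈ 38 years.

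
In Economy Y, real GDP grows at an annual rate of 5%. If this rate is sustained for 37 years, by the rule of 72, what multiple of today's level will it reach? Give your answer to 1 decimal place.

about 5.9 times

Doubles every ≈ 14.40 years (72/5).
37 years is 2.57 doublings; 2^2.57 ≈ 5.9×.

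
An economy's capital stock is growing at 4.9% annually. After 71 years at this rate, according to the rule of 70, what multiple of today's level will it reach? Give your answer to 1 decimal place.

31.3 times

Doubling time ≈ 70/4.9 = 14.29 years.
71 years / 14.29 ≈ 4.97 doublings → factor 2^4.97 ≈ 31.3.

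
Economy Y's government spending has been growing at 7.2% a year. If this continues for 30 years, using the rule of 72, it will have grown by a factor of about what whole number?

≈ 8 times

Doubling time ≈ 72/7.2 = 10.00 years.
30/10.00 ≈ 3 doublings, so about 2^3 = 8×.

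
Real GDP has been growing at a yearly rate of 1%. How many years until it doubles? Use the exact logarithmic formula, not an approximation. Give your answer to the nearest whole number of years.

t = ln(2) / ln(1 + 0.01) = 0.6931 / 0.009950 ≈ 69.66.
≈ 70 years.

70 years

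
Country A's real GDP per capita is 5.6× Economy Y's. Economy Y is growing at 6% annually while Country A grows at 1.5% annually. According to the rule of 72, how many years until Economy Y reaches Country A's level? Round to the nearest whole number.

≈ 40 years

Economy Y gains on Country A at 6% − 1.5% = 4.5 points a year.
At that relative rate the gap halves every 72/4.5 ≈ 16.00 years.
A 5.6× gap takes log₂(5.6) ≈ 2.49 halvings to close: 2.49 × 16.00 ≈ 40 years.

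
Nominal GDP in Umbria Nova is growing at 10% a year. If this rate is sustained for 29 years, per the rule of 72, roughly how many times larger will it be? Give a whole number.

≈ 16 times

At 10% one doubling takes ≈ 7.20 years; 29 years is 4 of them, so ×16.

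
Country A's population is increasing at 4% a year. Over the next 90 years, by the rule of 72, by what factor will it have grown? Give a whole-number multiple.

Doubling time ≈ 72/4 = 18.00 years.
90/18.00 ≈ 5 doublings, so about 2^5 = 32×.

about 32 times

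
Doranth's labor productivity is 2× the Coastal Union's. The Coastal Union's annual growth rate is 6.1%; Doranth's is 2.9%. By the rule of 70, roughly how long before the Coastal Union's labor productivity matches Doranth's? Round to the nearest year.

The growth-rate gap is 6.1% − 2.9% = 3.2 percentage points.
So the ratio between them halves every 70/3.2 ≈ 21.88 years.
A 2× gap closes after 1 halving: 1 × 21.88 ≈ 22 years.

roughly 22 years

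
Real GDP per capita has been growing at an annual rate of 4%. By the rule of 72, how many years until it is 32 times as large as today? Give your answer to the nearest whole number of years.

roughly 90 years

At 4% it doubles every 72/4 ≈ 18.00 years.
Getting to 32× needs 5 doublings: 5 × 18.00 ≈ 90 years.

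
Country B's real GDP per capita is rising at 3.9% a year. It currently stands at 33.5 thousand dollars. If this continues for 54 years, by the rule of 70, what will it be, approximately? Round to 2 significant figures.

It doubles every 70/3.9 ≈ 17.95 years, so 54 years is 3.01 doublings.
2^3.01 ≈ 8.06; 33.5 × 8.06 ≈ 270 thousand dollars.

around 270 thousand dollars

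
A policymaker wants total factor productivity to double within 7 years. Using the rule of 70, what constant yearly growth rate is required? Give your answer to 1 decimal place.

≈ 10.0% per year

70 / 7 ≈ 10.00, so about 10.0% per year.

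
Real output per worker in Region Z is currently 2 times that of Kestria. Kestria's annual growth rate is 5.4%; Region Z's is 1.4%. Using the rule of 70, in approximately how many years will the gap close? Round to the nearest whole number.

roughly 18 years

What matters is the difference: 4 pp.
Rule of 70 on the gap: the ratio halves every 70/4 ≈ 17.50 years.
A 2 times gap closes after 1 halving: 1 × 17.50 ≈ 18 years.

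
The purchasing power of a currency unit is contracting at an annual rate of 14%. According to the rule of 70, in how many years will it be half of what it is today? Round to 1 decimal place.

roughly 5.0 years

Halving time ≈ 70 / 14 = 5.00 → 5.0 years.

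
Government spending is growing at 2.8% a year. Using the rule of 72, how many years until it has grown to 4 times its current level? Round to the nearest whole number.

roughly 51 years

Doubling time ≈ 72/2.8 = 25.71 years.
4× is 2 doublings, so 2 × 25.71 ≈ 51 years.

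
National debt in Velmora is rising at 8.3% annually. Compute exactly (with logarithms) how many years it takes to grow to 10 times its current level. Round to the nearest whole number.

29 years

t = ln(10) / ln(1 + 0.083) = 2.3026 / 0.079735 ≈ 28.88.
≈ 29 years.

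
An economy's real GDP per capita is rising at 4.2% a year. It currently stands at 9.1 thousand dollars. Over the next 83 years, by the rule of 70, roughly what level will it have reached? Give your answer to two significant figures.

around 290 thousand dollars

It doubles every 70/4.2 ≈ 16.67 years, so 83 years is 4.98 doublings.
2^4.98 ≈ 31.56; 9.1 × 31.56 ≈ 290 thousand dollars.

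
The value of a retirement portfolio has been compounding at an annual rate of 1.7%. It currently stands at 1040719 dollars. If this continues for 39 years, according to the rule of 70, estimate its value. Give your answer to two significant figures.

Doubling time ≈ 70/1.7 = 41.18 years.
39 years is 39/41.18 ≈ 0.95 doublings, a factor of 2^0.95 ≈ 1.93.
1040719 × 1.93 ≈ 2000000 dollars.

2000000 dollars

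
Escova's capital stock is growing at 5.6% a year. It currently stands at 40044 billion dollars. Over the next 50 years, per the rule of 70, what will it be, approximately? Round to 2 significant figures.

about 640000 billion dollars

It doubles every 70/5.6 ≈ 12.50 years, so 50 years is 4.00 doublings.
2^4.00 ≈ 16.00; 40044 × 16.00 ≈ 640000 billion dollars.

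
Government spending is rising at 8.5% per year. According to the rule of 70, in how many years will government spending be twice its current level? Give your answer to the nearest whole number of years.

approximately 8 years

Doubling time ≈ 70 / 8.5 = 8.24 years.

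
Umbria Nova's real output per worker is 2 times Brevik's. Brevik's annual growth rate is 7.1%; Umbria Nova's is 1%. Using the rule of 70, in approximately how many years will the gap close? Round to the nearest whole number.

around 11 years

Brevik gains on Umbria Nova at 7.1% − 1% = 6.1 points a year.
At that relative rate the gap halves every 70/6.1 ≈ 11.48 years.
A 2 times gap closes after 1 halving: 1 × 11.48 ≈ 11 years.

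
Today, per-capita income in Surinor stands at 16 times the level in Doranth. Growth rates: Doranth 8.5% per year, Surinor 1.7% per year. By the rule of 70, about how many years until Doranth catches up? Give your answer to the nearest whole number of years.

The growth-rate gap is 8.5% − 1.7% = 6.8 percentage points.
So the ratio between them halves every 70/6.8 ≈ 10.29 years.
A 16 times gap closes after 4 halvings: 4 × 10.29 ≈ 41 years.

41 years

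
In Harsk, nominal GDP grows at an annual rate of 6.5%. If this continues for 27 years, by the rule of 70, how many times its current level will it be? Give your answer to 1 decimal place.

Doubles every ≈ 10.77 years (70/6.5).
27 years is 2.51 doublings; 2^2.51 ≈ 5.7×.

about 5.7 times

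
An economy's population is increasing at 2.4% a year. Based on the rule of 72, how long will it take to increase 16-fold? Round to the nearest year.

≈ 120 years

One doubling takes 72/2.4 = 30.00 years.
Getting to 16× needs 4 doublings: 4 × 30.00 ≈ 120 years.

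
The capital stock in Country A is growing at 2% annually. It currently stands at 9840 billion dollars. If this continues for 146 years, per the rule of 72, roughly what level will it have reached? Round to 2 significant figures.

Doubling time ≈ 72/2 = 36.00 years.
146 years is 146/36.00 ≈ 4.06 doublings, a factor of 2^4.06 ≈ 16.68.
9840 × 16.68 ≈ 160000 billion dollars.

160000 billion dollars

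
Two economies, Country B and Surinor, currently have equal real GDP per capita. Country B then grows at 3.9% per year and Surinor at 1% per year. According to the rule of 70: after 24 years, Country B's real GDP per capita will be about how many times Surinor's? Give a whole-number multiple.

roughly 2 times

Only the 2.9-point difference matters.
70/2.9 ≈ 24.14 years per doubling of the ratio; 24 years gives 0.99 doublings, so ≈ 2×.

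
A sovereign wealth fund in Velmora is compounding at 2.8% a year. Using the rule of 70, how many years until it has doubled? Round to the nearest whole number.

approximately 25 years

70/2.8 ≈ 25.00, so it doubles roughly every 25 years.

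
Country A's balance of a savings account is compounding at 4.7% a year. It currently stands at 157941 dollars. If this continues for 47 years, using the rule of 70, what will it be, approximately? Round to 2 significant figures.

approximately 1400000 dollars

Doubling time ≈ 70/4.7 = 14.89 years.
47 years is 47/14.89 ≈ 3.16 doublings, a factor of 2^3.16 ≈ 8.94.
157941 × 8.94 ≈ 1400000 dollars.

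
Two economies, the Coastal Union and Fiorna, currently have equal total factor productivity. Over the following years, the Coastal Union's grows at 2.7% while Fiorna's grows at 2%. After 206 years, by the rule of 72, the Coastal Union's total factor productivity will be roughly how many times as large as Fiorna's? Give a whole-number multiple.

roughly 4 times

Only the 0.7-point difference matters.
72/0.7 ≈ 102.86 years per doubling of the ratio; 206 years gives 2.00 doublings, so ≈ 4×.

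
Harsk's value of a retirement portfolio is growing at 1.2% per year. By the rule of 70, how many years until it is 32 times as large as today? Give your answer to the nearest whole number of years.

around 292 years

Doubling time ≈ 70/1.2 = 58.33 years.
32× is 5 doublings, so 5 × 58.33 ≈ 292 years.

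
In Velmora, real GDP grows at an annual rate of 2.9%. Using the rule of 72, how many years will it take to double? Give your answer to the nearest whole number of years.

about 25 years

Doubling time ≈ 72 / 2.9 = 24.83 years.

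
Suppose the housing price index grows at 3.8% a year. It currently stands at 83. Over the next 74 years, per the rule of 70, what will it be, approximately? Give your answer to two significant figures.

1300

Doubling time ≈ 70/3.8 = 18.42 years.
74 years is 74/18.42 ≈ 4.02 doublings, a factor of 2^4.02 ≈ 16.22.
83 × 16.22 ≈ 1300.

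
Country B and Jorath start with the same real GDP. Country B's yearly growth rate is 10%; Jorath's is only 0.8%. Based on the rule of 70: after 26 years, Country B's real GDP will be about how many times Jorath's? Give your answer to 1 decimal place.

approximately 10.7 times

Rate gap = 10% − 0.8% = 9.2 points.
The ratio doubles every 70/9.2 ≈ 7.61 years.
26/7.61 ≈ 3.42 doublings → ratio ≈ 2^3.42 ≈ 10.7.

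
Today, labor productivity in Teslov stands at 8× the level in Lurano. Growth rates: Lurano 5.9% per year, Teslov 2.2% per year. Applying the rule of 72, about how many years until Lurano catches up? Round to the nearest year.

What matters is the difference: 3.7 pp.
Rule of 72 on the gap: the ratio halves every 72/3.7 ≈ 19.46 years.
An 8× gap closes after 3 halvings: 3 × 19.46 ≈ 58 years.

approximately 58 years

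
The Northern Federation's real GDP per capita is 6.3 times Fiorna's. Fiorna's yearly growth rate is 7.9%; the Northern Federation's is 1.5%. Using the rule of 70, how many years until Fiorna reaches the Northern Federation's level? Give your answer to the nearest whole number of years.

roughly 29 years

Fiorna gains on the Northern Federation at 7.9% − 1.5% = 6.4 points a year.
At that relative rate the gap halves every 70/6.4 ≈ 10.94 years.
A 6.3 times gap takes log₂(6.3) ≈ 2.66 halvings to close: 2.66 × 10.94 ≈ 29 years.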